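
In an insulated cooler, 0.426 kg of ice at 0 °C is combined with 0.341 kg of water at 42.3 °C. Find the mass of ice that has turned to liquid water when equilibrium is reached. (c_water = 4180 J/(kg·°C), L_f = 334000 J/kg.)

Heat available from the water dropping to 0 °C: 0.341×4180×42.3 = 60294 J.
To melt every bit of ice: 0.426×334000 = 142284 J.
That's not enough to melt it all — equilibrium is at 0 °C with ice remaining.
m_melted×334000 = 60294  ⇒  m_melted ≈ 0.1805 kg.

m_melted ≈ 0.181 kg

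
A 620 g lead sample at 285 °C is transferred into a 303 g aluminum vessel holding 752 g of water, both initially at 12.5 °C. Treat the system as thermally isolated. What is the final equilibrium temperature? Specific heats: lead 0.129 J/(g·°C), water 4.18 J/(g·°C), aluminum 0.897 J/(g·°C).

T_f ≈ 18.7 °C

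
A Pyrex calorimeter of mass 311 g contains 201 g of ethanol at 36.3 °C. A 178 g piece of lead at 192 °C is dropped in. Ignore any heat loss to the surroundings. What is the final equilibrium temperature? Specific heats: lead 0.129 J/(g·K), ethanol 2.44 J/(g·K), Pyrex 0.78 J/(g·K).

T_f ≈ 41.0 °C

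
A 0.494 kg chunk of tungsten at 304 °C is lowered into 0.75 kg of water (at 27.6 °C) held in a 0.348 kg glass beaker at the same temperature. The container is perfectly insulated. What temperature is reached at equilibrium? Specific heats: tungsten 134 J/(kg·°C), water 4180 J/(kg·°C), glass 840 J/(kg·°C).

Setting the total heat transfer to zero:
0.494×134×(T − 304) + 0.75×4180×(T − 27.6) + 0.348×840×(T − 27.6) = 0
66.2(T − 304) + 3135(T − 27.6) + 292.32(T − 27.6) = 0
(66.2 + 3135 + 292.32) T = 66.2×304 + 3135×27.6 + 292.32×27.6
T = 114718/3493.5 ≈ 32.84 °C

T_f ≈ 32.8 °C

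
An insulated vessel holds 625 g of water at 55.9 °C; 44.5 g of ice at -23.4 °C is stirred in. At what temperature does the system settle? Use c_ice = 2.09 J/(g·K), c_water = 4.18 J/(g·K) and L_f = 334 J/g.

T_f ≈ 46.1 °C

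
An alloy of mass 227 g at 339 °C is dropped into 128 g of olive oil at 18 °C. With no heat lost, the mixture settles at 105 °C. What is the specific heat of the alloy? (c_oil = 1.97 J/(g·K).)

Heat gained plus heat lost sum to zero:
227×c×(105 − 339) + 128×1.97×(105 − 18) = 0
-53118 c = -21938
c = -21938/-53118 ≈ 0.413 J/(g·K)

c ≈ 0.413 J/(g·K)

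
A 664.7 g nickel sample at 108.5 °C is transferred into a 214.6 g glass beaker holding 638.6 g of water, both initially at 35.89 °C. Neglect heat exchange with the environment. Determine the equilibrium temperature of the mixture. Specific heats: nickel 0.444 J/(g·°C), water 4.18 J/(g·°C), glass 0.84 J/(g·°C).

Heat gained plus heat lost sum to zero:
664.7·0.444·(T − 108.5) + 638.6·4.18·(T − 35.89) + 214.6·0.84·(T − 35.89) = 0
3144.7 T = 134294
T ≈ 42.70 °C

T_f ≈ 42.7 °C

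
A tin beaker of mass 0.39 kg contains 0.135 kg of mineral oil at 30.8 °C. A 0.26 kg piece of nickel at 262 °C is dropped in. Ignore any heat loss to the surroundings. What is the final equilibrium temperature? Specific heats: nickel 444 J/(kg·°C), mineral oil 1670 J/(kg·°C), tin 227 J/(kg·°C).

T_f ≈ 93.0 °C

Conservation of energy gives ΣQ = 0:
0.26·444·(T − 262) + 0.135·1670·(T − 30.8) + 0.39·227·(T − 30.8) = 0
429.42 T = 39916
T ≈ 92.95 °C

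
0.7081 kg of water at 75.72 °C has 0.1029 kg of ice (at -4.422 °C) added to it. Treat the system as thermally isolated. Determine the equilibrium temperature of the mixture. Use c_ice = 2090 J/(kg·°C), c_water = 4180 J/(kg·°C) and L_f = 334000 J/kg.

T_f ≈ 55.7 °C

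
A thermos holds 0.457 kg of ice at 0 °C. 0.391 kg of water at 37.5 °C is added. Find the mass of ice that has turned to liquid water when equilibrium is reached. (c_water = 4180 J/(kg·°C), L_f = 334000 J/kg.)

Heat available from the water dropping to 0 °C: 0.391×4180×37.5 = 61289 J.
Fully melting the ice requires m_ice L_f = 0.457×334000 = 152638 J.
Since 61289 < 152638 J, not all the ice melts; equilibrium is at 0 °C.
m_melted×334000 = 61289  ⇒  m_melted ≈ 0.1835 kg.

m_melted ≈ 0.184 kg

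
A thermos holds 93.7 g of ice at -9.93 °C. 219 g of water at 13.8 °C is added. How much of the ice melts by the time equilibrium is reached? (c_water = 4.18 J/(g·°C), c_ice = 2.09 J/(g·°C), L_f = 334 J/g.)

Heat available from the water dropping to 0 °C: 219×4.18×13.8 = 12633 J.
Of that, 93.7×2.09×9.93 = 1944.6 J goes to bring the ice to 0 °C, leaving 10688 J.
Melting all 93.7 g of ice would need 93.7×334 = 31296 J.
That's not enough to melt it all — equilibrium is at 0 °C with ice remaining.
Mass melted = 10688/334 ≈ 32 g.

m_melted ≈ 32 g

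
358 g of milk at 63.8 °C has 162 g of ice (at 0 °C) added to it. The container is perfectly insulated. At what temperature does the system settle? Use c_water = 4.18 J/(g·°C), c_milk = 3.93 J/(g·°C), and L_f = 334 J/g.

T_f ≈ 17.1 °C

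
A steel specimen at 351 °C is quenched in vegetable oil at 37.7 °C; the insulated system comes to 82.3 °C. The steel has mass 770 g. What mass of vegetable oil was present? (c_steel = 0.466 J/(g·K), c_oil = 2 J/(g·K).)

m ≈ 1080 g

Heat lost by the steel = heat gained by the oil:
770×0.466×(351 − 82.3) = m×2×(82.3 − 37.7)
89.2 m = 96415  ⇒  m ≈ 1081 g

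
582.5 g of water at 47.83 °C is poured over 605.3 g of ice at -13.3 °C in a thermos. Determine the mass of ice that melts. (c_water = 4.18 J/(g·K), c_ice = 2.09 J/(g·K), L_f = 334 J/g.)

m_melted ≈ 298 g

Heat available from the water dropping to 0 °C: 582.5·4.18·47.83 = 116459 J.
Warming the ice to 0 °C takes 605.3·2.09·13.3 = 16826 J, leaving 99633 J for melting.
Fully melting the ice requires m_ice L_f = 605.3·334 = 202170 J.
Since 99633 < 202170 J, not all the ice melts; equilibrium is at 0 °C.
m_melt = 99633 / L_f = 298.3 g.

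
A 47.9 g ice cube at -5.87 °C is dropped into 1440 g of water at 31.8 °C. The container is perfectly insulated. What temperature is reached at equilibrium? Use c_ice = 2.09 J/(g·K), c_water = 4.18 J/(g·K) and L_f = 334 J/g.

T_f ≈ 28.1 °C

Heat gained plus heat lost sum to zero:
ice -5.87→0 °C: 47.9·2.09·5.87 = 587.65; latent heat to melt: 47.9·334 = 15999; warm the meltwater: 200.22 T; water: 6019.2(T − 31.8)
6219.4 T = 191411 − 16586 = 174824
T ≈ 28.11 °C (positive, so assuming full melt was valid).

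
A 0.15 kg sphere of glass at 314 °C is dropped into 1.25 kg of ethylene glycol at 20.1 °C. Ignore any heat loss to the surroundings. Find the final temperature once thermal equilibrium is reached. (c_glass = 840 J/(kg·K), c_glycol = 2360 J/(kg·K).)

Heat gained plus heat lost sum to zero:
0.15*840*(T − 314) + 1.25*2360*(T − 20.1) = 0
126(T − 314) + 2950(T − 20.1) = 0
(126 + 2950) T = 126*314 + 2950*20.1
T = 98859/3076 ≈ 32.14 °C

T_f ≈ 32.1 °C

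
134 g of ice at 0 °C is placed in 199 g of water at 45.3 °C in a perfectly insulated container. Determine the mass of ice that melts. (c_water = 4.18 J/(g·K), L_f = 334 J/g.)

Cooling the water to 0 °C releases 199×4.18×45.3 = 37681 J.
Fully melting the ice requires m_ice L_f = 134×334 = 44756 J.
That's not enough to melt it all — equilibrium is at 0 °C with ice remaining.
Mass melted = 37681/334 ≈ 112.8 g.

m_melted ≈ 113 g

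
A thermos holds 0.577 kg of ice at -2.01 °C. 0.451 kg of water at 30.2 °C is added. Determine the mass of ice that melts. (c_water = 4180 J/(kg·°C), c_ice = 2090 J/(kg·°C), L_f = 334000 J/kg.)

Water can give up m c ΔT = 0.451×4180×30.2 = 56932 J before reaching 0 °C.
Of that, 0.577×2090×2.01 = 2423.9 J goes to bring the ice to 0 °C, leaving 54509 J.
Melting all 0.577 kg of ice would need 0.577×334000 = 192718 J.
That's not enough to melt it all — equilibrium is at 0 °C with ice remaining.
m_melted×334000 = 54509  ⇒  m_melted ≈ 0.1632 kg.

m_melted ≈ 0.163 kg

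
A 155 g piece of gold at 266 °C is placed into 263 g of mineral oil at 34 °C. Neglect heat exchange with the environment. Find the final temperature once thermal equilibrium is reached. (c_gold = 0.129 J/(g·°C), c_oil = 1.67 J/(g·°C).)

|Q_gold| = |Q_oil|:
155×0.129×(266 − T) = 263×1.67×(T − 34)
20(266 − T) = 439.21(T − 34)
459.2 T = 20252  ⇒  T ≈ 44.10 °C

T_f ≈ 44.1 °C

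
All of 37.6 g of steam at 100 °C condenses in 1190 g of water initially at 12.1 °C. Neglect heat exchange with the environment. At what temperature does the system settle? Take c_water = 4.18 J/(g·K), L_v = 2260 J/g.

T_f ≈ 31.4 °C

Sum of m c ΔT and latent-heat terms is zero:
latent heat released on condensation: 37.6×2260 = 84976
  condensed water 100 °C→T: 157.17(T − 100)
  original water: 4974.2(T − 12.1)
5131.4 T = 84976 + 15717 + 60188 = 160881
T ≈ 31.35 °C (< 100 °C, so full condensation is consistent).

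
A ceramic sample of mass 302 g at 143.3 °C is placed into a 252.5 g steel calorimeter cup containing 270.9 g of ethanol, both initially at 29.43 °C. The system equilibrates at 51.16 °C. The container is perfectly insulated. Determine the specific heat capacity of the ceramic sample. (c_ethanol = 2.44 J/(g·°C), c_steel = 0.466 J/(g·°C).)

c ≈ 0.608 J/(g·°C)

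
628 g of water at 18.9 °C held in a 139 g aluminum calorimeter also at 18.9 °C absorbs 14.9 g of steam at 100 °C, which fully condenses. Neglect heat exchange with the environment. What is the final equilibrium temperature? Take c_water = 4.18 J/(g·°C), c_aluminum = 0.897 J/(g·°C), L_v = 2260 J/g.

Setting the total heat transfer to zero:
condense steam: −14.9×2260 = −33674; condensate cools 100→T: 14.9×4.18×(T − 100) = 62.28(T − 100); original water: 2625(T − 18.9); aluminum cup: 139×0.897×(T − 18.9) = 124.68(T − 18.9)
2812 T = 33674 + 6228.2 + 51970 = 91872
T ≈ 32.67 °C (< 100 °C, so full condensation is consistent).

T_f ≈ 32.7 °C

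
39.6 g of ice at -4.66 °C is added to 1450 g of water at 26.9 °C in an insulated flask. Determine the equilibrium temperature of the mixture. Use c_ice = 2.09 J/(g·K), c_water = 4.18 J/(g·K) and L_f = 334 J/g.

Energy conservation, ΣQ = 0:
warm ice to 0 °C: 39.6·2.09·(0 − (-4.66)) = 385.68
  fusion: m_ice L_f = 39.6·334 = 13226
  meltwater 0→T: 39.6·4.18·T = 165.53 T
  water: 6061(T − 26.9)
6226.5 T = 163041 − 13612 = 149429
T ≈ 24.00 °C (positive, so assuming full melt was valid).

T_f ≈ 24.0 °C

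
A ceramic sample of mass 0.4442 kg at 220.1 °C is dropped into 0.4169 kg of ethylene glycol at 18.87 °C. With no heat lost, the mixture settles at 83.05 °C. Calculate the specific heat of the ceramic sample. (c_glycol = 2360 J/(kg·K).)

Setting the total heat transfer to zero:
0.4442×c×(83.05 − 220.1) + 0.4169×2360×(83.05 − 18.87) = 0
-60.88 c = -63146
c = -63146/-60.88 ≈ 1037 J/(kg·K)

c ≈ 1040 J/(kg·K)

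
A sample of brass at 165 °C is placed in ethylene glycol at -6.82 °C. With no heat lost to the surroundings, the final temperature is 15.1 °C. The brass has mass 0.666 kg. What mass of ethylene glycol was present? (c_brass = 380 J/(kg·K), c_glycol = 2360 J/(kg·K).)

m ≈ 0.733 kg

|Q_brass| = |Q_glycol|:
0.666·380·(165 − 15.1) = m·2360·(15.1 − (-6.82))
51731 m = 37937  ⇒  m ≈ 0.7333 kg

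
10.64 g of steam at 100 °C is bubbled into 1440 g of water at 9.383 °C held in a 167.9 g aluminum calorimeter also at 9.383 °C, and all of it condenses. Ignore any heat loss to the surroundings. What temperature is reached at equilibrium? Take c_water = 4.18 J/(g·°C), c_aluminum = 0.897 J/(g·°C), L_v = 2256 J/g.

T_f ≈ 13.9 °C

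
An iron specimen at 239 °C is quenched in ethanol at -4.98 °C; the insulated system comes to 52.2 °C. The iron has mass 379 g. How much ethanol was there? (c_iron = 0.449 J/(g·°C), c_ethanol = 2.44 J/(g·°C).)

Heat lost by the iron = heat gained by the ethanol:
379·0.449·(239 − 52.2) = m·2.44·(52.2 − (-4.98))
139.52 m = 31788  ⇒  m ≈ 227.8 g

m ≈ 228 g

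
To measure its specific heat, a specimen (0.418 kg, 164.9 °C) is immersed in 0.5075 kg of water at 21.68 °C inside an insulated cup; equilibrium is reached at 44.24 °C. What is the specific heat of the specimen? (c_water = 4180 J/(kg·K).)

m_s c (T_s − T_f) = m_water c_water (T_f − T_0):
0.418×c×(164.9 − 44.24) = 0.5075×4180×(44.24 − 21.68)
50.44 c = 47858  ⇒  c ≈ 948.9 J/(kg·K)

c ≈ 949 J/(kg·K)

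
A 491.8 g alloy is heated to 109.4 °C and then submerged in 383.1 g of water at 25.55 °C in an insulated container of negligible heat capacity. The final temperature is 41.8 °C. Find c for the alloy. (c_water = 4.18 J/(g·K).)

c ≈ 0.783 J/(g·K)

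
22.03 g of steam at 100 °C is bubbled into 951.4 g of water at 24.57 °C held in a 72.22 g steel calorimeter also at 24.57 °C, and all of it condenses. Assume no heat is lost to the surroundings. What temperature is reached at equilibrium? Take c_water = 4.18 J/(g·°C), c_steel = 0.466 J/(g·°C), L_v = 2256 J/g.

Let T be the final temperature. ΣQ_i = 0:
latent heat released on condensation: 22.03·2256 = 49700; condensate cools 100→T: 22.03·4.18·(T − 100) = 92.09(T − 100); original water: 3976.9(T − 24.57); steel cup: 72.22·0.466·(T − 24.57) = 33.65(T − 24.57)
4102.6 T = 49700 + 9208.5 + 98538 = 157446
T ≈ 38.38 °C (< 100 °C, so full condensation is consistent).

T_f ≈ 38.4 °C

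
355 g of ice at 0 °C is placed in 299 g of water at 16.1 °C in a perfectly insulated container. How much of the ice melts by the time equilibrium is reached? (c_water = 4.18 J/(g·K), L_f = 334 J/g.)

m_melted ≈ 60.2 g

Water can give up m c ΔT = 299×4.18×16.1 = 20122 J before reaching 0 °C.
Fully melting the ice requires m_ice L_f = 355×334 = 118570 J.
That's not enough to melt it all — equilibrium is at 0 °C with ice remaining.
m_melted×334 = 20122  ⇒  m_melted ≈ 60.25 g.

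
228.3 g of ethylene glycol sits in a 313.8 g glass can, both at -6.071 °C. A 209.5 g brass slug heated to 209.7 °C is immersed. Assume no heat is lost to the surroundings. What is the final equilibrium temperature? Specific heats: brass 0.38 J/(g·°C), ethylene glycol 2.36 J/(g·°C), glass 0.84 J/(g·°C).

T_f = Σ m_i c_i T_i / Σ m_i c_i:
T_f = (79.61×209.7 + 538.79×(-6.071) + 263.59×(-6.071)) / (79.61 + 538.79 + 263.59)
    = 11823 / 881.99 ≈ 13.40 °C

T_f ≈ 13.4 °C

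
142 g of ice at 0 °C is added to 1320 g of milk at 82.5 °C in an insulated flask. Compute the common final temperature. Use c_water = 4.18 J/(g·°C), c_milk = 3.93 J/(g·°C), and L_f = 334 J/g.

Setting the total heat transfer to zero:
melt ice: 142·334 = 47428; warm the meltwater: 593.56 T; milk cools: 1320·3.93·(T − 82.5) = 5187.6(T − 82.5)
5781.2 T = 427977 − 47428 = 380549
T ≈ 65.83 °C (positive, so assuming full melt was valid).

T_f ≈ 65.8 °C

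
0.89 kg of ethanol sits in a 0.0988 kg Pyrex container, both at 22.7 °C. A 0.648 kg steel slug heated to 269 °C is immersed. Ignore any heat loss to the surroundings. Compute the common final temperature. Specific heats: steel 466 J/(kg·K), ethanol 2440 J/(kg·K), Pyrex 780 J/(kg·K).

Net heat exchanged in the isolated system is zero:
0.648·466·(T − 269) + 0.89·2440·(T − 22.7) + 0.0988·780·(T − 22.7) = 0
(301.97 + 2171.6 + 77.06) T = 301.97·269 + 2171.6·22.7 + 77.06·22.7
T = 132274/2550.6 ≈ 51.86 °C

T_f ≈ 51.9 °C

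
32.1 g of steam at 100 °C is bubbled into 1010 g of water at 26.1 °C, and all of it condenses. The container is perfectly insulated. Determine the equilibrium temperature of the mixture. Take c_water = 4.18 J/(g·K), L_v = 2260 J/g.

T_f ≈ 45.0 °C

Net heat exchanged in the isolated system is zero:
condense steam: −32.1·2260 = −72546; condensate cools 100→T: 32.1·4.18·(T − 100) = 134.18(T − 100); water warms: 1010·4.18·(T − 26.1) = 4221.8(T − 26.1)
4356 T = 72546 + 13418 + 110189 = 196153
T ≈ 45.03 °C (< 100 °C, so full condensation is consistent).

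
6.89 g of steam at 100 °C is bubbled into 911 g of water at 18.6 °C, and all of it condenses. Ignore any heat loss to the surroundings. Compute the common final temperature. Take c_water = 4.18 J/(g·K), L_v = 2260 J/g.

Net heat exchanged in the isolated system is zero:
latent heat released on condensation: 6.89·2260 = 15571; condensate cools 100→T: 6.89·4.18·(T − 100) = 28.8(T − 100); original water: 3808(T − 18.6)
3836.8 T = 15571 + 2880 + 70828 = 89280
T ≈ 23.27 °C (< 100 °C, so full condensation is consistent).

T_f ≈ 23.3 °C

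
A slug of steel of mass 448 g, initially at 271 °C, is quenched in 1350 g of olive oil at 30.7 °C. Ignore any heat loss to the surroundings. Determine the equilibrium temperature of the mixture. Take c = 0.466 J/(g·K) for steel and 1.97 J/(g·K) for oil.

T_f ≈ 48.2 °C

Set heat shed by the hot body equal to heat absorbed by the cold body:
448·0.466·(271 − T) = 1350·1.97·(T − 30.7)
208.77(271 − T) = 2659.5(T − 30.7)
2868.3 T = 138223  ⇒  T ≈ 48.19 °C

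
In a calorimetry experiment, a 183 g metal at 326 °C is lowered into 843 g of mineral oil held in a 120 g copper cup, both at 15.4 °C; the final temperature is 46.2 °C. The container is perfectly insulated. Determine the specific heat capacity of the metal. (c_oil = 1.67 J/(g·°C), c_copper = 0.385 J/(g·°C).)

c ≈ 0.875 J/(g·°C)

Taking heat into each body as positive, Σ m c ΔT = 0:
183×c×(46.2 − 326) + 843×1.67×(46.2 − 15.4) + 120×0.385×(46.2 − 15.4) = 0
-51203 c = -44784
c = -44784/-51203 ≈ 0.8746 J/(g·°C)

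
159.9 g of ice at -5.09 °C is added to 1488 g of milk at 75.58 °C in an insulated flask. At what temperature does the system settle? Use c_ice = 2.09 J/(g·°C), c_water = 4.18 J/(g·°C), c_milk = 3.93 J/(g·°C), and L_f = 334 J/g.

T_f ≈ 59.4 °C

Sum of m c ΔT and latent-heat terms is zero:
ice -5.09→0 °C: 159.9×2.09×5.09 = 1701
  latent heat to melt: 159.9×334 = 53407
  warm the meltwater: 668.38 T
  milk cools: 1488×3.93×(T − 75.58) = 5847.8(T − 75.58)
6516.2 T = 441980 − 55108 = 386872
T ≈ 59.37 °C (positive, so assuming full melt was valid).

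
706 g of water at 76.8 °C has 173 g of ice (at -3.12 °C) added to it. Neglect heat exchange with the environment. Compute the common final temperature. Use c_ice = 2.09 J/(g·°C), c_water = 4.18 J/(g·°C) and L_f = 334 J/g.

T_f ≈ 45.7 °C

Energy conservation, ΣQ = 0:
ice -3.12→0 °C: 173×2.09×3.12 = 1128.1; melt ice: 173×334 = 57782; warm the meltwater: 723.14 T; water cools: 706×4.18×(T − 76.8) = 2951.1(T − 76.8)
3674.2 T = 226643 − 58910 = 167733
T ≈ 45.65 °C — above 0 °C, consistent with complete melting.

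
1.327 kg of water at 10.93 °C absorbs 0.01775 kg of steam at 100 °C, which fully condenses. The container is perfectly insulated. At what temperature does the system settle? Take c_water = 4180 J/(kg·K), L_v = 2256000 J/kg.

T_f ≈ 19.2 °C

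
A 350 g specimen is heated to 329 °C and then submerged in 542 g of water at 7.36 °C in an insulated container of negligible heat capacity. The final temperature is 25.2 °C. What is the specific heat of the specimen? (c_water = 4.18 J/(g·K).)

c ≈ 0.38 J/(g·K)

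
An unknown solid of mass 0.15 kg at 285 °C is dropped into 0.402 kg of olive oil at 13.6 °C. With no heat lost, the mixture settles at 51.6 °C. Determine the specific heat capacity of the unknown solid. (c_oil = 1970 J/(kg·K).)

c ≈ 860 J/(kg·K)

m_s c (T_s − T_f) = m_oil c_oil (T_f − T_0):
0.15·c·(285 − 51.6) = 0.402·1970·(51.6 − 13.6)
35.01 c = 30094  ⇒  c ≈ 859.6 J/(kg·K)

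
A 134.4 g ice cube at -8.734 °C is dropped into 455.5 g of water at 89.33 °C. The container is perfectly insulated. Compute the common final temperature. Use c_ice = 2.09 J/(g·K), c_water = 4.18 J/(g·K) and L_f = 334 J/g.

T_f ≈ 49.8 °C

Energy balance with sensible and latent terms:
warm ice to 0 °C: 134.4×2.09×(0 − (-8.734)) = 2453.3
  melt ice: 134.4×334 = 44890
  meltwater 0→T: 134.4×4.18×T = 561.79 T
  water: 1904(T − 89.33)
2465.8 T = 170083 − 47343 = 122740
T ≈ 49.78 °C. Since T > 0 °C, the all-ice-melts assumption holds.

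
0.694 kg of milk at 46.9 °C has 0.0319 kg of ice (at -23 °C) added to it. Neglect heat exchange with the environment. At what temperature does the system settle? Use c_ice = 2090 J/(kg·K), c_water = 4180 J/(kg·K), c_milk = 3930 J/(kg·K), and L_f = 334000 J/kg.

Conservation of energy gives ΣQ = 0:
warm ice to 0 °C: 0.0319·2090·(0 − (-23)) = 1533.4
  melt ice: 0.0319·334000 = 10655
  meltwater 0→T: 0.0319·4180·T = 133.34 T
  milk cools: 0.694·3930·(T − 46.9) = 2727.4(T − 46.9)
2860.8 T = 127916 − 12188 = 115728
T ≈ 40.45 °C (positive, so assuming full melt was valid).

T_f ≈ 40.5 °C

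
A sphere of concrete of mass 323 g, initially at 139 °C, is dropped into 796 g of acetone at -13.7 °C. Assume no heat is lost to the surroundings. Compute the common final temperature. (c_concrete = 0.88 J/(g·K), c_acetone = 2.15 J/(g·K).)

Net heat exchanged in the isolated system is zero:
323·0.88·(T − 139) + 796·2.15·(T − (-13.7)) = 0
284.24(T − 139) + 1711.4(T − (-13.7)) = 0
(284.24 + 1711.4) T = 284.24·139 + 1711.4·(-13.7)
T ≈ 8.05 °C

T_f ≈ 8.0 °C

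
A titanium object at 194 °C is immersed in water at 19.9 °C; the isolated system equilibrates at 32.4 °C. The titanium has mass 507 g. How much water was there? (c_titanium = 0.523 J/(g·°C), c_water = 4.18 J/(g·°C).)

m ≈ 820 g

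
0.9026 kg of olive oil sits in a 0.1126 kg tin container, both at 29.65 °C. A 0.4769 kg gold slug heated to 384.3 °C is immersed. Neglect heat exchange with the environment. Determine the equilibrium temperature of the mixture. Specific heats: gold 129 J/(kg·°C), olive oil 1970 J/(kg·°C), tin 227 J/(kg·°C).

Net heat exchanged in the isolated system is zero:
0.4769·129·(T − 384.3) + 0.9026·1970·(T − 29.65) + 0.1126·227·(T − 29.65) = 0
1865.2 T = 77121
T = 77121/1865.2 ≈ 41.35 °C

T_f ≈ 41.3 °C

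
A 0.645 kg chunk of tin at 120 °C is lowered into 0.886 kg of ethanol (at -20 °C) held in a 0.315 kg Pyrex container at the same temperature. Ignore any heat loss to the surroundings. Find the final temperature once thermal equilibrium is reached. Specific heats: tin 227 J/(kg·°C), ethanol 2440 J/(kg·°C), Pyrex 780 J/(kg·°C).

Let T be the final temperature. ΣQ_i = 0:
0.645·227·(T − 120) + 0.886·2440·(T − (-20)) + 0.315·780·(T − (-20)) = 0
2554 T = -30581
T = -30581 / 2554 = -12 °C

T_f ≈ -12.0 °C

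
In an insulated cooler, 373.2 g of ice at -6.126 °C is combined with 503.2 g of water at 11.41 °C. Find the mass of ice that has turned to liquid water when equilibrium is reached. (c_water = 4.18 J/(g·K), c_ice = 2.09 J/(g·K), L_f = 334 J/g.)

m_melted ≈ 57.5 g

Cooling the water to 0 °C releases 503.2·4.18·11.41 = 24000 J.
Warming the ice to 0 °C takes 373.2·2.09·6.126 = 4778.2 J, leaving 19221 J for melting.
Fully melting the ice requires m_ice L_f = 373.2·334 = 124649 J.
Since 19221 < 124649 J, not all the ice melts; equilibrium is at 0 °C.
Mass melted = 19221/334 ≈ 57.55 g.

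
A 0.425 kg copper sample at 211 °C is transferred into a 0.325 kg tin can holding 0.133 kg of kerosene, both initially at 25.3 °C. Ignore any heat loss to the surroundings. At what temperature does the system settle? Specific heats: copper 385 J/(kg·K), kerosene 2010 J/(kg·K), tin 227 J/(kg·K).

Heat gained plus heat lost sum to zero:
0.425×385×(T − 211) + 0.133×2010×(T − 25.3) + 0.325×227×(T − 25.3) = 0
163.62(T − 211) + 267.33(T − 25.3) + 73.78(T − 25.3) = 0
(163.62 + 267.33 + 73.78) T = 163.62×211 + 267.33×25.3 + 73.78×25.3
T ≈ 85.50 °C

T_f ≈ 85.5 °C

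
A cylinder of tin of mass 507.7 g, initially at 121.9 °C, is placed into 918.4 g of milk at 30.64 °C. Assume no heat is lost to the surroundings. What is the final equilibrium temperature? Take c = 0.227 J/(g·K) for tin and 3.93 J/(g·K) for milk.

Energy conservation, ΣQ = 0:
507.7·0.227·(T − 121.9) + 918.4·3.93·(T − 30.64) = 0
115.25(T − 121.9) + 3609.3(T − 30.64) = 0
(115.25 + 3609.3) T = 115.25·121.9 + 3609.3·30.64
T ≈ 33.46 °C

T_f ≈ 33.5 °C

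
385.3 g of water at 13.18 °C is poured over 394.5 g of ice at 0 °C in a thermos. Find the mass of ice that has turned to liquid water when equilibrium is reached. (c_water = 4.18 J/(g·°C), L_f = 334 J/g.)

m_melted ≈ 63.6 g

Heat available from the water dropping to 0 °C: 385.3×4.18×13.18 = 21227 J.
Melting all 394.5 g of ice would need 394.5×334 = 131763 J.
That's not enough to melt it all — equilibrium is at 0 °C with ice remaining.
m_melt = 21227 / L_f = 63.55 g.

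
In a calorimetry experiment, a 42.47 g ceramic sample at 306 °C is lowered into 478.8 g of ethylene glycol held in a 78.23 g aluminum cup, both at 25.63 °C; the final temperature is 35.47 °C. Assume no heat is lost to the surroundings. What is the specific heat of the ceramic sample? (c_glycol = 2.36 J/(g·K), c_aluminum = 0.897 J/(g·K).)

Net heat exchanged in the isolated system is zero:
42.47×c×(35.47 − 306) + 478.8×2.36×(35.47 − 25.63) + 78.23×0.897×(35.47 − 25.63) = 0
-11489 c = -11809
c = -11809/-11489 ≈ 1.028 J/(g·K)

c ≈ 1.03 J/(g·K)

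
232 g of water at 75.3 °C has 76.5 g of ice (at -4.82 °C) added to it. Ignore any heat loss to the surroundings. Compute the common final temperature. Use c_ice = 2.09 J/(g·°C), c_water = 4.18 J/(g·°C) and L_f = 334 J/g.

T_f ≈ 36.2 °C

Energy balance with sensible and latent terms:
warm ice to 0 °C: 76.5×2.09×(0 − (-4.82)) = 770.65
  fusion: m_ice L_f = 76.5×334 = 25551
  warm the meltwater: 319.77 T
  water: 969.76(T − 75.3)
1289.5 T = 73023 − 26322 = 46701
T ≈ 36.22 °C. Since T > 0 °C, the all-ice-melts assumption holds.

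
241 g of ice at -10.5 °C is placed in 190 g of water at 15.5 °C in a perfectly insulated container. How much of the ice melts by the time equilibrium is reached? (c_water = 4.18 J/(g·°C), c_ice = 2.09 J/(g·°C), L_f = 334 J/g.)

m_melted ≈ 21 g

Cooling the water to 0 °C releases 190×4.18×15.5 = 12310 J.
Warming the ice to 0 °C takes 241×2.09×10.5 = 5288.7 J, leaving 7021.4 J for melting.
To melt every bit of ice: 241×334 = 80494 J.
7021.4 J < 80494 J, so only part of the ice melts and the system sits at 0 °C.
m_melt = 7021.4 / L_f = 21.02 g.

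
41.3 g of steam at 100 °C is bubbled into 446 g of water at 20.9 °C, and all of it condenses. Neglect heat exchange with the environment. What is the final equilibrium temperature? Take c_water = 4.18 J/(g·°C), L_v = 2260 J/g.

Conservation of energy gives ΣQ = 0:
steam→water at 100 °C releases m L_v = 41.3·2260 = 93338; condensate cools 100→T: 41.3·4.18·(T − 100) = 172.63(T − 100); original water: 1864.3(T − 20.9)
2036.9 T = 93338 + 17263 + 38963 = 149565
T ≈ 73.43 °C (< 100 °C, so full condensation is consistent).

T_f ≈ 73.4 °C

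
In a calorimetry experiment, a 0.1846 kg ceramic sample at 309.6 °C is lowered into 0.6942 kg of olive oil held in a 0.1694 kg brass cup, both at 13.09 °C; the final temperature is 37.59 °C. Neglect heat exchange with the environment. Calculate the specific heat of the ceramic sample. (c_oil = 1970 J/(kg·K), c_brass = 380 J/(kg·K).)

Conservation of energy gives ΣQ = 0:
0.1846·c·(37.59 − 309.6) + 0.6942·1970·(37.59 − 13.09) + 0.1694·380·(37.59 − 13.09) = 0
-50.21 c = -35083
c = -35083/-50.21 ≈ 698.7 J/(kg·K)

c ≈ 699 J/(kg·K)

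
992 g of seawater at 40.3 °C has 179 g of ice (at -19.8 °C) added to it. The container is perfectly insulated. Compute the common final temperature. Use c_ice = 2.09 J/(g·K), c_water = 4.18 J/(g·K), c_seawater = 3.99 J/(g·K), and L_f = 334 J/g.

Heat gained plus heat lost sum to zero:
warm ice to 0 °C: 179×2.09×(0 − (-19.8)) = 7407.4
  latent heat to melt: 179×334 = 59786
  meltwater 0→T: 179×4.18×T = 748.22 T
  seawater: 3958.1(T − 40.3)
4706.3 T = 159511 − 67193 = 92317
T ≈ 19.62 °C (positive, so assuming full melt was valid).

T_f ≈ 19.6 °C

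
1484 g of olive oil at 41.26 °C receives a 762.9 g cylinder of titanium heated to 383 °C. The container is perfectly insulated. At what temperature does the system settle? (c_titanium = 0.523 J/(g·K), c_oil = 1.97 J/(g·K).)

T_f ≈ 82.3 °C

Setting the total heat transfer to zero:
762.9×0.523×(T − 383) + 1484×1.97×(T − 41.26) = 0
399(T − 383) + 2923.5(T − 41.26) = 0
3322.5 T = 273439
T ≈ 82.30 °C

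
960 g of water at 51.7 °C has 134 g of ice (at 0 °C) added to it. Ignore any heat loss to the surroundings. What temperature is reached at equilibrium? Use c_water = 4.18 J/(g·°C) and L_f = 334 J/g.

Setting the total heat transfer to zero:
melt ice: 134×334 = 44756; meltwater 0→T: 134×4.18×T = 560.12 T; water: 4012.8(T − 51.7)
4572.9 T = 207462 − 44756 = 162706
T ≈ 35.58 °C. Since T > 0 °C, the all-ice-melts assumption holds.

T_f ≈ 35.6 °C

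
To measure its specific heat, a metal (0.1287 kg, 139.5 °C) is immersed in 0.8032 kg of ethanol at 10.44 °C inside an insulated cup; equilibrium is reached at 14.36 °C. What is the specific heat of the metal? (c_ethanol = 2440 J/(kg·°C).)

c ≈ 477 J/(kg·°C)

Energy conservation, ΣQ = 0:
0.1287×c×(14.36 − 139.5) + 0.8032×2440×(14.36 − 10.44) = 0
-16.11 c = -7682.4
c = -7682.4/-16.11 ≈ 477 J/(kg·°C)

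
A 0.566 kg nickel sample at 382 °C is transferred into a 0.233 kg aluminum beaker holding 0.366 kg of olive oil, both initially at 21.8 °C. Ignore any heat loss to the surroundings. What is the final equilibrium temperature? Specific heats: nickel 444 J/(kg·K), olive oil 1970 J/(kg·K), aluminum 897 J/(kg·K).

T_f ≈ 98.4 °C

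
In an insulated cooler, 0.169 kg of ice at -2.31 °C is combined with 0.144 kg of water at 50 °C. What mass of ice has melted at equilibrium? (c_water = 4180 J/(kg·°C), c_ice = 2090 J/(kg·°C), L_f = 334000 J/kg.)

m_melted ≈ 0.0877 kg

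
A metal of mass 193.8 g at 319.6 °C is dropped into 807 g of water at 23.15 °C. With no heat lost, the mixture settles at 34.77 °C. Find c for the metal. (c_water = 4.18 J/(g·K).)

c ≈ 0.71 J/(g·K)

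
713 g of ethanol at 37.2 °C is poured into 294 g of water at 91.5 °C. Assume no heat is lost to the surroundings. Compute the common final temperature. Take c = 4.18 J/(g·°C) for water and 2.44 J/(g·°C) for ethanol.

T_f ≈ 59.7 °C

Let T be the final temperature. ΣQ_i = 0:
294·4.18·(T − 91.5) + 713·2.44·(T − 37.2) = 0
2968.6 T = 177164
T = 177164/2968.6 ≈ 59.68 °C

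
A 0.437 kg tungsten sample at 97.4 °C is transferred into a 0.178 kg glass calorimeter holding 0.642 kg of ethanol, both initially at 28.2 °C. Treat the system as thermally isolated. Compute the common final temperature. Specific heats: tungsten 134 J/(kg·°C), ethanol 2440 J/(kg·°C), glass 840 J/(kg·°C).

T_f ≈ 30.5 °C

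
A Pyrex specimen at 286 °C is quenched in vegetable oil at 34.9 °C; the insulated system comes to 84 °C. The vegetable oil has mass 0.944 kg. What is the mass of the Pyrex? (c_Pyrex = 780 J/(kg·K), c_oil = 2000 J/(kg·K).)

m ≈ 0.588 kg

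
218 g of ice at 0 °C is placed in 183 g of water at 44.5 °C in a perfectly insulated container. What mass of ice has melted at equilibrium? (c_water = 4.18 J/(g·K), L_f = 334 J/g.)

Heat available from the water dropping to 0 °C: 183×4.18×44.5 = 34040 J.
Melting all 218 g of ice would need 218×334 = 72812 J.
34040 J < 72812 J, so only part of the ice melts and the system sits at 0 °C.
m_melt = 34040 / L_f = 101.9 g.

m_melted ≈ 102 g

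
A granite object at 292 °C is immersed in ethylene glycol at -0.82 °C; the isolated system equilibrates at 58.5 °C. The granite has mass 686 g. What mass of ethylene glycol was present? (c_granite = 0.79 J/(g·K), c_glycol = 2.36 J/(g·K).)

m ≈ 904 g

Energy conservation, ΣQ = 0:
686×0.79×(58.5 − 292) + m×2.36×(58.5 − (-0.82)) = 0
140 m = 126543
m = 126543/140 ≈ 903.9 g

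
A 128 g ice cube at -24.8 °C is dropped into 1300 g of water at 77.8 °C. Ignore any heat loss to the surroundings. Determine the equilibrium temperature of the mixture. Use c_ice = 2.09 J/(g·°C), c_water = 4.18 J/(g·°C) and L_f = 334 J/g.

Energy balance with sensible and latent terms:
warm ice to 0 °C: 128×2.09×(0 − (-24.8)) = 6634.5; melt ice: 128×334 = 42752; warm the meltwater: 535.04 T; water cools: 1300×4.18×(T − 77.8) = 5434(T − 77.8)
5969 T = 422765 − 49386 = 373379
T ≈ 62.55 °C — above 0 °C, consistent with complete melting.

T_f ≈ 62.6 °C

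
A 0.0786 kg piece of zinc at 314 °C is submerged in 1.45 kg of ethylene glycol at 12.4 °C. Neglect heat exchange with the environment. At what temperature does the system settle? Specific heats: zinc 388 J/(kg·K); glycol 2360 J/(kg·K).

T_f = Σ m_i c_i T_i / Σ m_i c_i:
T_f = (30.5*314 + 3422*12.4) / (30.5 + 3422)
    = 52009 / 3452.5 ≈ 15.06 °C

T_f ≈ 15.1 °C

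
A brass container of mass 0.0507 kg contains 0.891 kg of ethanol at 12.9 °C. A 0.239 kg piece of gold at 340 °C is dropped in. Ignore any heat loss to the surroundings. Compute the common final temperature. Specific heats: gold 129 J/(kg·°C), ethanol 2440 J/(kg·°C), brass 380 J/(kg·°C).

Setting the total heat transfer to zero:
0.239×129×(T − 340) + 0.891×2440×(T − 12.9) + 0.0507×380×(T − 12.9) = 0
30.83(T − 340) + 2174(T − 12.9) + 19.27(T − 12.9) = 0
(30.83 + 2174 + 19.27) T = 30.83×340 + 2174×12.9 + 19.27×12.9
T = 38776 / 2224.1 = 17.4 °C

T_f ≈ 17.4 °C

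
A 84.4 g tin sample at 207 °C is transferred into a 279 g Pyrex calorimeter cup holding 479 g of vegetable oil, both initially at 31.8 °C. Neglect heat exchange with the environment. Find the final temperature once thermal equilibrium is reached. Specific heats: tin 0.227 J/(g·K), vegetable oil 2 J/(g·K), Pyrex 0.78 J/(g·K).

Net heat exchanged in the isolated system is zero:
84.4·0.227·(T − 207) + 479·2·(T − 31.8) + 279·0.78·(T − 31.8) = 0
1194.8 T = 41351
T = 41351 / 1194.8 = 34.6 °C

T_f ≈ 34.6 °C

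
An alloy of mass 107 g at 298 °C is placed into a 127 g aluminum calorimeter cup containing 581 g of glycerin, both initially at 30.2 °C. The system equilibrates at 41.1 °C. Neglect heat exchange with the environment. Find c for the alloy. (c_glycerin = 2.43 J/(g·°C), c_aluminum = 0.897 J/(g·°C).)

Conservation of energy gives ΣQ = 0:
107×c×(41.1 − 298) + 581×2.43×(41.1 − 30.2) + 127×0.897×(41.1 − 30.2) = 0
-27488 c = -16631
c = -16631/-27488 ≈ 0.605 J/(g·°C)

c ≈ 0.605 J/(g·°C)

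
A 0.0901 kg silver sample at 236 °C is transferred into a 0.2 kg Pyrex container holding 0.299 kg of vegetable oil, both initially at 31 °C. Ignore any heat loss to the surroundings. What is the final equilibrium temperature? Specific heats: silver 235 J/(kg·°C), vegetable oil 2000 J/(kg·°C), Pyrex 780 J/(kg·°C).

T_f ≈ 36.6 °C

Heat gained plus heat lost sum to zero:
0.0901×235×(T − 236) + 0.299×2000×(T − 31) + 0.2×780×(T − 31) = 0
21.17(T − 236) + 598(T − 31) + 156(T − 31) = 0
775.17 T = 28371
T = 28371 / 775.17 = 36.6 °C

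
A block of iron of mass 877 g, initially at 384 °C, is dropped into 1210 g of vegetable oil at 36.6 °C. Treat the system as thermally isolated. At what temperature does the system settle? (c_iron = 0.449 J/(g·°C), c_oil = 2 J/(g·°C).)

T_f ≈ 85.2 °C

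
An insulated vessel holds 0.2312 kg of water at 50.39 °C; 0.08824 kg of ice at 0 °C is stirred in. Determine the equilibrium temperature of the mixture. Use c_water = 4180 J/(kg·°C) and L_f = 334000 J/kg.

Energy balance with sensible and latent terms:
fusion: m_ice L_f = 0.08824·334000 = 29472; meltwater 0→T: 0.08824·4180·T = 368.84 T; water cools: 0.2312·4180·(T − 50.39) = 966.42(T − 50.39)
1335.3 T = 48698 − 29472 = 19226
T ≈ 14.40 °C. Since T > 0 °C, the all-ice-melts assumption holds.

T_f ≈ 14.4 °C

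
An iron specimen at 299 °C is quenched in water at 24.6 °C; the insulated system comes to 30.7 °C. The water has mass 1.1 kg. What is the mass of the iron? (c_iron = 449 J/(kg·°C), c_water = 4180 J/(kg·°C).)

Net heat exchanged in the isolated system is zero:
m×449×(30.7 − 299) + 1.1×4180×(30.7 − 24.6) = 0
-120467 m = -28048
m = -28048/-120467 ≈ 0.2328 kg

m ≈ 0.233 kg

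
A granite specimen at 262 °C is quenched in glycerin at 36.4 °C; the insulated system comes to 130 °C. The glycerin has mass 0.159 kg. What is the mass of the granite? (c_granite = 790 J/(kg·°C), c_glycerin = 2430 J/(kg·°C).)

Heat lost by the granite = heat gained by the glycerin:
m·790·(262 − 130) = 0.159·2430·(130 − 36.4)
104280 m = 36164  ⇒  m ≈ 0.3468 kg

m ≈ 0.347 kg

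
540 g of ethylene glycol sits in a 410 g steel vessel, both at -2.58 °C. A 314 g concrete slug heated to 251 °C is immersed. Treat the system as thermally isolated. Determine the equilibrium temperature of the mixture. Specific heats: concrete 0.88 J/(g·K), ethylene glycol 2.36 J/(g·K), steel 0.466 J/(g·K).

With ΣQ=0 the equilibrium temperature is the m·c-weighted mean:
T_f = (276.32×251 + 1274.4×(-2.58) + 191.06×(-2.58)) / (276.32 + 1274.4 + 191.06)
    = 65575 / 1741.8 ≈ 37.65 °C

T_f ≈ 37.6 °C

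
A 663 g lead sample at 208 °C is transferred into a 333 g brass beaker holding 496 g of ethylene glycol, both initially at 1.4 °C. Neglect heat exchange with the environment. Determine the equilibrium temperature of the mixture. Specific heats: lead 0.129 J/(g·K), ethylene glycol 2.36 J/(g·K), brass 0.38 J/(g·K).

T_f ≈ 14.2 °C

Setting the total heat transfer to zero:
663·0.129·(T − 208) + 496·2.36·(T − 1.4) + 333·0.38·(T − 1.4) = 0
1382.6 T = 19606
T = 19606 / 1382.6 = 14.2 °C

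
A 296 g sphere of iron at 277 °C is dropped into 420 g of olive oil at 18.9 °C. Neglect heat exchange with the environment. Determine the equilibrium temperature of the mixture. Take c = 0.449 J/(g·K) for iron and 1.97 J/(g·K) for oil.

T_f ≈ 54.6 °C

Set heat shed by the hot body equal to heat absorbed by the cold body:
296×0.449×(277 − T) = 420×1.97×(T − 18.9)
132.9(277 − T) = 827.4(T − 18.9)
960.3 T = 52452  ⇒  T ≈ 54.62 °C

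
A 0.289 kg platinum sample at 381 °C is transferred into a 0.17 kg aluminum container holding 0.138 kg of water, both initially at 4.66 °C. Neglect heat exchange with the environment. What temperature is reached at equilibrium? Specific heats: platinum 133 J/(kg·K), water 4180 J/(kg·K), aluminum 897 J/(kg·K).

Setting the total heat transfer to zero:
0.289·133·(T − 381) + 0.138·4180·(T − 4.66) + 0.17·897·(T − 4.66) = 0
38.44(T − 381) + 576.84(T − 4.66) + 152.49(T − 4.66) = 0
767.77 T = 18043
T = 18043/767.77 ≈ 23.50 °C

T_f ≈ 23.5 °C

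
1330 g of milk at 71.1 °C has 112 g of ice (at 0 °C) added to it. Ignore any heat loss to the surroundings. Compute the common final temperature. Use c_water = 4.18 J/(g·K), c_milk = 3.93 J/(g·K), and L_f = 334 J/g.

Energy conservation, ΣQ = 0:
melt ice: 112×334 = 37408; warm the meltwater: 468.16 T; milk cools: 1330×3.93×(T − 71.1) = 5226.9(T − 71.1)
5695.1 T = 371633 − 37408 = 334225
T ≈ 58.69 °C (positive, so assuming full melt was valid).

T_f ≈ 58.7 °C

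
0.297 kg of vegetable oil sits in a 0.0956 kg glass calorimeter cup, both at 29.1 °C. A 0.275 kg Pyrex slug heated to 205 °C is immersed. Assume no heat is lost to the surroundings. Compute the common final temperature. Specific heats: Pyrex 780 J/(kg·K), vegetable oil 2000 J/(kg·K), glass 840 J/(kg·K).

Heat gained plus heat lost sum to zero:
0.275*780*(T − 205) + 0.297*2000*(T − 29.1) + 0.0956*840*(T − 29.1) = 0
888.8 T = 63595
T = 63595 / 888.8 = 71.6 °C

T_f ≈ 71.6 °C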